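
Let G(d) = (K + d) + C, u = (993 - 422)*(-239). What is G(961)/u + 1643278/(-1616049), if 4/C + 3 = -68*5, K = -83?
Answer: -77406654502376/75645422706483 ≈ -1.0233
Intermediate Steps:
u = -136469 (u = 571*(-239) = -136469)
C = -4/343 (C = 4/(-3 - 68*5) = 4/(-3 - 340) = 4/(-343) = 4*(-1/343) = -4/343 ≈ -0.011662)
G(d) = -28473/343 + d (G(d) = (-83 + d) - 4/343 = -28473/343 + d)
G(961)/u + 1643278/(-1616049) = (-28473/343 + 961)/(-136469) + 1643278/(-1616049) = (301150/343)*(-1/136469) + 1643278*(-1/1616049) = -301150/46808867 - 1643278/1616049 = -77406654502376/75645422706483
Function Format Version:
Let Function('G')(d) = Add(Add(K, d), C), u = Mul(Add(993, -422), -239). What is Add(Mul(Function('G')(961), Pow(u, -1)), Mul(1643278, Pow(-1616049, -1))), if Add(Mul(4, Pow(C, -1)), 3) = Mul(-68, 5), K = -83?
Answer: Rational(-77406654502376, 75645422706483) ≈ -1.0233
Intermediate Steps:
u = -136469 (u = Mul(571, -239) = -136469)
C = Rational(-4, 343) (C = Mul(4, Pow(Add(-3, Mul(-68, 5)), -1)) = Mul(4, Pow(Add(-3, -340), -1)) = Mul(4, Pow(-343, -1)) = Mul(4, Rational(-1, 343)) = Rational(-4, 343) ≈ -0.011662)
Function('G')(d) = Add(Rational(-28473, 343), d) (Function('G')(d) = Add(Add(-83, d), Rational(-4, 343)) = Add(Rational(-28473, 343), d))
Add(Mul(Function('G')(961), Pow(u, -1)), Mul(1643278, Pow(-1616049, -1))) = Add(Mul(Add(Rational(-28473, 343), 961), Pow(-136469, -1)), Mul(1643278, Pow(-1616049, -1))) = Add(Mul(Rational(301150, 343), Rational(-1, 136469)), Mul(1643278, Rational(-1, 1616049))) = Add(Rational(-301150, 46808867), Rational(-1643278, 1616049)) = Rational(-77406654502376, 75645422706483)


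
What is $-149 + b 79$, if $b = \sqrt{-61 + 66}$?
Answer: $-149 + 79 \sqrt{5} \approx 27.649$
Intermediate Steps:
$b = \sqrt{5} \approx 2.2361$
$-149 + b 79 = -149 + \sqrt{5} \cdot 79 = -149 + 79 \sqrt{5}$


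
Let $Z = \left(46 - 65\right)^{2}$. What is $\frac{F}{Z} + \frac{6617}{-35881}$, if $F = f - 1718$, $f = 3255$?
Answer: $\frac{52760360}{12953041} \approx 4.0732$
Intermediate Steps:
$F = 1537$ ($F = 3255 - 1718 = 1537$)
$Z = 361$ ($Z = \left(-19\right)^{2} = 361$)
$\frac{F}{Z} + \frac{6617}{-35881} = \frac{1537}{361} + \frac{6617}{-35881} = 1537 \cdot \frac{1}{361} + 6617 \left(- \frac{1}{35881}\right) = \frac{1537}{361} - \frac{6617}{35881} = \frac{52760360}{12953041}$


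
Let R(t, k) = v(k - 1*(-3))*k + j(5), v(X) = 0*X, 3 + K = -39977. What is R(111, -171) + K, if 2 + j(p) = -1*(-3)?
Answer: -39979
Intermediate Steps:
j(p) = 1 (j(p) = -2 - 1*(-3) = -2 + 3 = 1)
K = -39980 (K = -3 - 39977 = -39980)
v(X) = 0
R(t, k) = 1 (R(t, k) = 0*k + 1 = 0 + 1 = 1)
R(111, -171) + K = 1 - 39980 = -39979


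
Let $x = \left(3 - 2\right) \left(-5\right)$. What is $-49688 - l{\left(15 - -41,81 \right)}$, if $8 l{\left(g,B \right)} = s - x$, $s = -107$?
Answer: $- \frac{198701}{4} \approx -49675.0$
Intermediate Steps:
$x = -5$ ($x = 1 \left(-5\right) = -5$)
$l{\left(g,B \right)} = - \frac{51}{4}$ ($l{\left(g,B \right)} = \frac{-107 - -5}{8} = \frac{-107 + 5}{8} = \frac{1}{8} \left(-102\right) = - \frac{51}{4}$)
$-49688 - l{\left(15 - -41,81 \right)} = -49688 - - \frac{51}{4} = -49688 + \frac{51}{4} = - \frac{198701}{4}$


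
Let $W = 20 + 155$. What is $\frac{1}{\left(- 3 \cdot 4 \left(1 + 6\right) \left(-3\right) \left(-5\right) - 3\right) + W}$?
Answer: $- \frac{1}{1088} \approx -0.00091912$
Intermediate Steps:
$W = 175$
$\frac{1}{\left(- 3 \cdot 4 \left(1 + 6\right) \left(-3\right) \left(-5\right) - 3\right) + W} = \frac{1}{\left(- 3 \cdot 4 \left(1 + 6\right) \left(-3\right) \left(-5\right) - 3\right) + 175} = \frac{1}{\left(- 3 \cdot 4 \cdot 7 \left(-3\right) \left(-5\right) - 3\right) + 175} = \frac{1}{\left(- 3 \cdot 28 \left(-3\right) \left(-5\right) - 3\right) + 175} = \frac{1}{\left(- 3 \left(\left(-84\right) \left(-5\right)\right) - 3\right) + 175} = \frac{1}{\left(\left(-3\right) 420 - 3\right) + 175} = \frac{1}{\left(-1260 - 3\right) + 175} = \frac{1}{-1263 + 175} = \frac{1}{-1088} = - \frac{1}{1088}$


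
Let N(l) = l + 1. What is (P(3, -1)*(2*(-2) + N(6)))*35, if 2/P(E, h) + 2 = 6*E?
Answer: 105/8 ≈ 13.125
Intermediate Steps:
P(E, h) = 2/(-2 + 6*E)
N(l) = 1 + l
(P(3, -1)*(2*(-2) + N(6)))*35 = ((2*(-2) + (1 + 6))/(-1 + 3*3))*35 = ((-4 + 7)/(-1 + 9))*35 = (3/8)*35 = 105/8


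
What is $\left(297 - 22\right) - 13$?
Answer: $262$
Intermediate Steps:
$\left(297 - 22\right) - 13 = 275 - 13 = 262$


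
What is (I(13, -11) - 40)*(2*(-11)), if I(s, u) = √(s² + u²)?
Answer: 880 - 22*√290 ≈ 505.35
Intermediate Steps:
(I(13, -11) - 40)*(2*(-11)) = (√(13² + (-11)²) - 40)*(2*(-11)) = (√(169 + 121) - 40)*(-22) = (√290 - 40)*(-22) = (-40 + √290)*(-22) = 880 - 22*√290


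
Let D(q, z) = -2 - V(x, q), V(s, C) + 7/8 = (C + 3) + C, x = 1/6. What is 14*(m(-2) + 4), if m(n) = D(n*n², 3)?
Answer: 889/4 ≈ 222.25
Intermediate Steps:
x = ⅙ ≈ 0.16667
V(s, C) = 17/8 + 2*C (V(s, C) = -7/8 + ((C + 3) + C) = -7/8 + ((3 + C) + C) = -7/8 + (3 + 2*C) = 17/8 + 2*C)
D(q, z) = -33/8 - 2*q (D(q, z) = -2 - (17/8 + 2*q) = -2 + (-17/8 - 2*q) = -33/8 - 2*q)
m(n) = -33/8 - 2*n³ (m(n) = -33/8 - 2*n*n² = -33/8 - 2*n³)
14*(m(-2) + 4) = 14*((-33/8 - 2*(-2)³) + 4) = 14*((-33/8 - 2*(-8)) + 4) = 14*((-33/8 + 16) + 4) = 14*(95/8 + 4) = 14*(127/8) = 889/4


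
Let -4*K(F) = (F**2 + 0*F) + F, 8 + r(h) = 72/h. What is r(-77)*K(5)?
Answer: 5160/77 ≈ 67.013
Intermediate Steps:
r(h) = -8 + 72/h
K(F) = -F/4 - F**2/4 (K(F) = -((F**2 + 0*F) + F)/4 = -((F**2 + 0) + F)/4 = -(F**2 + F)/4 = -(F + F**2)/4 = -F/4 - F**2/4)
r(-77)*K(5) = (-8 + 72/(-77))*(-1/4*5*(1 + 5)) = (-8 + 72*(-1/77))*(-1/4*5*6) = (-8 - 72/77)*(-15/2) = -688/77*(-15/2) = 5160/77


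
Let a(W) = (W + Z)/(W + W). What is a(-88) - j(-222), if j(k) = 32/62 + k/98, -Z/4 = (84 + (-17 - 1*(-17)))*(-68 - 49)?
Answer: -7389203/33418 ≈ -221.11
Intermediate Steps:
Z = 39312 (Z = -4*(84 + (-17 - 1*(-17)))*(-68 - 49) = -4*(84 + (-17 + 17))*(-117) = -4*(84 + 0)*(-117) = -336*(-117) = -4*(-9828) = 39312)
j(k) = 16/31 + k/98 (j(k) = 32*(1/62) + k*(1/98) = 16/31 + k/98)
a(W) = (39312 + W)/(2*W) (a(W) = (W + 39312)/(W + W) = (39312 + W)/((2*W)) = (39312 + W)*(1/(2*W)) = (39312 + W)/(2*W))
a(-88) - j(-222) = (1/2)*(39312 - 88)/(-88) - (16/31 + (1/98)*(-222)) = (1/2)*(-1/88)*39224 - (16/31 - 111/49) = -4903/22 - 1*(-2657/1519) = -4903/22 + 2657/1519 = -7389203/33418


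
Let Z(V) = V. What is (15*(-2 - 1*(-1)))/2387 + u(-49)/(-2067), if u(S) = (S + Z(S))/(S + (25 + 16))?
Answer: -240983/19735716 ≈ -0.012211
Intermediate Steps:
u(S) = 2*S/(41 + S) (u(S) = (S + S)/(S + (25 + 16)) = (2*S)/(S + 41) = (2*S)/(41 + S) = 2*S/(41 + S))
(15*(-2 - 1*(-1)))/2387 + u(-49)/(-2067) = (15*(-2 - 1*(-1)))/2387 + (2*(-49)/(41 - 49))/(-2067) = (15*(-2 + 1))*(1/2387) + (2*(-49)/(-8))*(-1/2067) = (15*(-1))*(1/2387) + (2*(-49)*(-⅛))*(-1/2067) = -15*1/2387 + (49/4)*(-1/2067) = -15/2387 - 49/8268 = -240983/19735716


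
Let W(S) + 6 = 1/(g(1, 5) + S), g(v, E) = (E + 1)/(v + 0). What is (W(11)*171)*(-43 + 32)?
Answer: 189981/17 ≈ 11175.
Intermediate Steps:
g(v, E) = (1 + E)/v
W(S) = -6 + 1/(6 + S) (W(S) = -6 + 1/((1 + 5)/1 + S) = -6 + 1/(1*6 + S) = -6 + 1/(6 + S))
(W(11)*171)*(-43 + 32) = (((-35 - 6*11)/(6 + 11))*171)*(-43 + 32) = (((-35 - 66)/17)*171)*(-11) = (((1/17)*(-101))*171)*(-11) = -101/17*171*(-11) = -17271/17*(-11) = 189981/17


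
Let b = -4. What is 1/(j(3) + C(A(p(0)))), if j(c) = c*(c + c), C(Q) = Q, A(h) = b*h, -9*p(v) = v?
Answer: 1/18 ≈ 0.055556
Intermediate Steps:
p(v) = -v/9
A(h) = -4*h
j(c) = 2*c² (j(c) = c*(2*c) = 2*c²)
1/(j(3) + C(A(p(0)))) = 1/(2*3² - (-4)*0/9) = 1/(2*9 - 4*0) = 1/(18 + 0) = 1/18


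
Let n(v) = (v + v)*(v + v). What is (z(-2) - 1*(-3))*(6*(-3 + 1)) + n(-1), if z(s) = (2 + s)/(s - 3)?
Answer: -32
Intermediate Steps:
z(s) = (2 + s)/(-3 + s)
n(v) = 4*v² (n(v) = (2*v)*(2*v) = 4*v²)
(z(-2) - 1*(-3))*(6*(-3 + 1)) + n(-1) = ((2 - 2)/(-3 - 2) - 1*(-3))*(6*(-3 + 1)) + 4*(-1)² = (0/(-5) + 3)*(6*(-2)) + 4*1 = (-⅕*0 + 3)*(-12) + 4 = (0 + 3)*(-12) + 4 = 3*(-12) + 4 = -36 + 4 = -32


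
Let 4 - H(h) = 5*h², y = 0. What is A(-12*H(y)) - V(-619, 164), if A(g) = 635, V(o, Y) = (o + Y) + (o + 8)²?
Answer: -372231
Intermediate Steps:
H(h) = 4 - 5*h²
V(o, Y) = Y + o + (8 + o)² (V(o, Y) = (Y + o) + (8 + o)² = Y + o + (8 + o)²)
A(-12*H(y)) - V(-619, 164) = 635 - (164 - 619 + (8 - 619)²) = 635 - (164 - 619 + (-611)²) = 635 - (164 - 619 + 373321) = 635 - 1*372866 = 635 - 372866 = -372231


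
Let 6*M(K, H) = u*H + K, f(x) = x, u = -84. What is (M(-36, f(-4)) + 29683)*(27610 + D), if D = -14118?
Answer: 401157636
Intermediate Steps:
M(K, H) = -14*H + K/6 (M(K, H) = (-84*H + K)/6 = (K - 84*H)/6 = -14*H + K/6)
(M(-36, f(-4)) + 29683)*(27610 + D) = ((-14*(-4) + (1/6)*(-36)) + 29683)*(27610 - 14118) = ((56 - 6) + 29683)*13492 = (50 + 29683)*13492 = 29733*13492 = 401157636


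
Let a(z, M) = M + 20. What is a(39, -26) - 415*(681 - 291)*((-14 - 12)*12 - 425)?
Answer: 119283444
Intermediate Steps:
a(z, M) = 20 + M
a(39, -26) - 415*(681 - 291)*((-14 - 12)*12 - 425) = (20 - 26) - 415*(681 - 291)*((-14 - 12)*12 - 425) = -6 - 161850*(-26*12 - 425) = -6 - 161850*(-312 - 425) = -6 - 161850*(-737) = -6 - 415*(-287430) = -6 + 119283450 = 119283444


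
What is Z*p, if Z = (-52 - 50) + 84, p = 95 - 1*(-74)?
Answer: -3042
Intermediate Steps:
p = 169 (p = 95 + 74 = 169)
Z = -18 (Z = -102 + 84 = -18)
Z*p = -18*169 = -3042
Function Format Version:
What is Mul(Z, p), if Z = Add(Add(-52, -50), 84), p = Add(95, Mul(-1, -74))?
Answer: -3042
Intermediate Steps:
p = 169 (p = Add(95, 74) = 169)
Z = -18 (Z = Add(-102, 84) = -18)
Mul(Z, p) = Mul(-18, 169) = -3042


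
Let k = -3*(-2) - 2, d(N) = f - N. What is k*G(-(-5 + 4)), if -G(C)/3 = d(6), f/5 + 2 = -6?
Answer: 552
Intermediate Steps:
f = -40 (f = -10 + 5*(-6) = -10 - 30 = -40)
d(N) = -40 - N
k = 4 (k = 6 - 2 = 4)
G(C) = 138 (G(C) = -3*(-40 - 1*6) = -3*(-40 - 6) = -3*(-46) = 138)
k*G(-(-5 + 4)) = 4*138 = 552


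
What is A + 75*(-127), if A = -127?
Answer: -9652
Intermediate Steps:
A + 75*(-127) = -127 + 75*(-127) = -127 - 9525 = -9652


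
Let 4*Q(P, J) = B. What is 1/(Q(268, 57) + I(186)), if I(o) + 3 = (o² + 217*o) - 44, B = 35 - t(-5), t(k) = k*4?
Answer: 4/299699 ≈ 1.3347e-5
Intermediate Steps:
t(k) = 4*k
B = 55 (B = 35 - 4*(-5) = 35 - 1*(-20) = 35 + 20 = 55)
I(o) = -47 + o² + 217*o (I(o) = -3 + ((o² + 217*o) - 44) = -3 + (-44 + o² + 217*o) = -47 + o² + 217*o)
Q(P, J) = 55/4 (Q(P, J) = (¼)*55 = 55/4)
1/(Q(268, 57) + I(186)) = 1/(55/4 + (-47 + 186² + 217*186)) = 1/(55/4 + (-47 + 34596 + 40362)) = 1/(55/4 + 74911) = 1/(299699/4) = 4/299699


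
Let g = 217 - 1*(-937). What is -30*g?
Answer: -34620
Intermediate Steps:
g = 1154 (g = 217 + 937 = 1154)
-30*g = -30*1154 = -34620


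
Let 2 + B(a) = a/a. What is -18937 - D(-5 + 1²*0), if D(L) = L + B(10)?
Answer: -18931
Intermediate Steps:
B(a) = -1 (B(a) = -2 + a/a = -2 + 1 = -1)
D(L) = -1 + L (D(L) = L - 1 = -1 + L)
-18937 - D(-5 + 1²*0) = -18937 - (-1 + (-5 + 1²*0)) = -18937 - (-1 + (-5 + 1*0)) = -18937 - (-1 + (-5 + 0)) = -18937 - (-1 - 5) = -18937 - 1*(-6) = -18937 + 6 = -18931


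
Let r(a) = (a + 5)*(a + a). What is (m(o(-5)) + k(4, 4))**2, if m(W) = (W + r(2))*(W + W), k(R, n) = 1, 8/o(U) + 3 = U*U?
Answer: 6848689/14641 ≈ 467.77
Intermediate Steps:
o(U) = 8/(-3 + U**2) (o(U) = 8/(-3 + U*U) = 8/(-3 + U**2))
r(a) = 2*a*(5 + a) (r(a) = (5 + a)*(2*a) = 2*a*(5 + a))
m(W) = 2*W*(28 + W) (m(W) = (W + 2*2*(5 + 2))*(W + W) = (W + 2*2*7)*(2*W) = (W + 28)*(2*W) = (28 + W)*(2*W) = 2*W*(28 + W))
(m(o(-5)) + k(4, 4))**2 = (2*(8/(-3 + (-5)**2))*(28 + 8/(-3 + (-5)**2)) + 1)**2 = (2*(8/(-3 + 25))*(28 + 8/(-3 + 25)) + 1)**2 = (2*(8/22)*(28 + 8/22) + 1)**2 = (2*(8*(1/22))*(28 + 8*(1/22)) + 1)**2 = (2*(4/11)*(28 + 4/11) + 1)**2 = (2*(4/11)*(312/11) + 1)**2 = (2496/121 + 1)**2 = (2617/121)**2 = 6848689/14641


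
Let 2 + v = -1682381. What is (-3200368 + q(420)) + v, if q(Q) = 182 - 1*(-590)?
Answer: -4881979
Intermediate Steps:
v = -1682383 (v = -2 - 1682381 = -1682383)
q(Q) = 772 (q(Q) = 182 + 590 = 772)
(-3200368 + q(420)) + v = (-3200368 + 772) - 1682383 = -3199596 - 1682383 = -4881979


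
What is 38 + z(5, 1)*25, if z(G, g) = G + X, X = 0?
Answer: 163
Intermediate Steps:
z(G, g) = G (z(G, g) = G + 0 = G)
38 + z(5, 1)*25 = 38 + 5*25 = 38 + 125 = 163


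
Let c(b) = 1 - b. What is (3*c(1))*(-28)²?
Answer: 0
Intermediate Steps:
(3*c(1))*(-28)² = (3*(1 - 1*1))*(-28)² = (3*(1 - 1))*784 = (3*0)*784 = 0*784 = 0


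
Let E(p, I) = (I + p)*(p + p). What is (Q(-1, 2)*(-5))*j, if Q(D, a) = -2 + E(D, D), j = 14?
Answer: -140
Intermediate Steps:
E(p, I) = 2*p*(I + p) (E(p, I) = (I + p)*(2*p) = 2*p*(I + p))
Q(D, a) = -2 + 4*D**2 (Q(D, a) = -2 + 2*D*(D + D) = -2 + 2*D*(2*D) = -2 + 4*D**2)
(Q(-1, 2)*(-5))*j = ((-2 + 4*(-1)**2)*(-5))*14 = ((-2 + 4*1)*(-5))*14 = ((-2 + 4)*(-5))*14 = (2*(-5))*14 = -10*14 = -140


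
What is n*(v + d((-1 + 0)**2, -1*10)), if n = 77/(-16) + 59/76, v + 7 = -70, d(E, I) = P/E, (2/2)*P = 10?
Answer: 82209/304 ≈ 270.42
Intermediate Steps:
P = 10
d(E, I) = 10/E
v = -77 (v = -7 - 70 = -77)
n = -1227/304 (n = 77*(-1/16) + 59*(1/76) = -77/16 + 59/76 = -1227/304 ≈ -4.0362)
n*(v + d((-1 + 0)**2, -1*10)) = -1227*(-77 + 10/((-1 + 0)**2))/304 = -1227*(-77 + 10/((-1)**2))/304 = -1227*(-77 + 10/1)/304 = -1227*(-77 + 10*1)/304 = -1227*(-77 + 10)/304 = -1227/304*(-67) = 82209/304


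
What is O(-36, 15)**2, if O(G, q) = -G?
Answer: 1296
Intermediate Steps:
O(-36, 15)**2 = (-1*(-36))**2 = 36**2 = 1296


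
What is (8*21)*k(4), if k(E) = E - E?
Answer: 0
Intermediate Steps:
k(E) = 0
(8*21)*k(4) = (8*21)*0 = 168*0 = 0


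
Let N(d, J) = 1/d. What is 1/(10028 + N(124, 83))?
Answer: 124/1243473 ≈ 9.9721e-5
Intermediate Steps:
1/(10028 + N(124, 83)) = 1/(10028 + 1/124) = 1/(1243473/124) = 124/1243473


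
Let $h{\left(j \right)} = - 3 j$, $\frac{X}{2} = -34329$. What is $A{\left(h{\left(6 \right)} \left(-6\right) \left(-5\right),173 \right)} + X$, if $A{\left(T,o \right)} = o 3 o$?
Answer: $21129$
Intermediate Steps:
$X = -68658$ ($X = 2 \left(-34329\right) = -68658$)
$A{\left(T,o \right)} = 3 o^{2}$ ($A{\left(T,o \right)} = 3 o o = 3 o^{2}$)
$A{\left(h{\left(6 \right)} \left(-6\right) \left(-5\right),173 \right)} + X = 3 \cdot 173^{2} - 68658 = 3 \cdot 29929 - 68658 = 89787 - 68658 = 21129$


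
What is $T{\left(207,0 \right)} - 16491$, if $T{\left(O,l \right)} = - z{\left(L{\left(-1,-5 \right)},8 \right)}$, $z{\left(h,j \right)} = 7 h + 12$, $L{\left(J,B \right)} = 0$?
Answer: $-16503$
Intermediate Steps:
$z{\left(h,j \right)} = 12 + 7 h$
$T{\left(O,l \right)} = -12$ ($T{\left(O,l \right)} = - (12 + 7 \cdot 0) = - (12 + 0) = \left(-1\right) 12 = -12$)
$T{\left(207,0 \right)} - 16491 = -12 - 16491 = -16503$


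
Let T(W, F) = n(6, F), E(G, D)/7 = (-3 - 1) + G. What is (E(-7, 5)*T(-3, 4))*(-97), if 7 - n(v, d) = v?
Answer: 7469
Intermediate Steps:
n(v, d) = 7 - v
E(G, D) = -28 + 7*G (E(G, D) = 7*((-3 - 1) + G) = 7*(-4 + G) = -28 + 7*G)
T(W, F) = 1 (T(W, F) = 7 - 1*6 = 7 - 6 = 1)
(E(-7, 5)*T(-3, 4))*(-97) = ((-28 + 7*(-7))*1)*(-97) = ((-28 - 49)*1)*(-97) = -77*1*(-97) = -77*(-97) = 7469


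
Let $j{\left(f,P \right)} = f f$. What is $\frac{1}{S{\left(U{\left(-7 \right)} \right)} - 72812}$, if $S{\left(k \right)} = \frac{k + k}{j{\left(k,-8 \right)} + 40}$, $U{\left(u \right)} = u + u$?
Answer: $- \frac{59}{4295915} \approx -1.3734 \cdot 10^{-5}$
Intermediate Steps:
$U{\left(u \right)} = 2 u$
$j{\left(f,P \right)} = f^{2}$
$S{\left(k \right)} = \frac{2 k}{40 + k^{2}}$ ($S{\left(k \right)} = \frac{k + k}{k^{2} + 40} = \frac{2 k}{40 + k^{2}}$)
$\frac{1}{S{\left(U{\left(-7 \right)} \right)} - 72812} = \frac{1}{\frac{2 \cdot 2 \left(-7\right)}{40 + \left(2 \left(-7\right)\right)^{2}} - 72812} = \frac{1}{2 \left(-14\right) \frac{1}{40 + \left(-14\right)^{2}} - 72812} = \frac{1}{2 \left(-14\right) \frac{1}{40 + 196} - 72812} = \frac{1}{2 \left(-14\right) \frac{1}{236} - 72812} = \frac{1}{- \frac{7}{59} - 72812} = \frac{1}{- \frac{4295915}{59}} = - \frac{59}{4295915}$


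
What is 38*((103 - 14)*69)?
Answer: 233358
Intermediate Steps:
38*((103 - 14)*69) = 38*(89*69) = 38*6141 = 233358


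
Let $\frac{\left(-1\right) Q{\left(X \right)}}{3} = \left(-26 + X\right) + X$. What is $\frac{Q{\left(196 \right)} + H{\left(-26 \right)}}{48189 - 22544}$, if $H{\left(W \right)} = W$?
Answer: $- \frac{1124}{25645} \approx -0.043829$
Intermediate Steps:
$Q{\left(X \right)} = 78 - 6 X$ ($Q{\left(X \right)} = - 3 \left(\left(-26 + X\right) + X\right) = - 3 \left(-26 + 2 X\right) = 78 - 6 X$)
$\frac{Q{\left(196 \right)} + H{\left(-26 \right)}}{48189 - 22544} = \frac{\left(78 - 1176\right) - 26}{48189 - 22544} = \frac{\left(78 - 1176\right) - 26}{25645} = \left(-1098 - 26\right) \frac{1}{25645} = \left(-1124\right) \frac{1}{25645} = - \frac{1124}{25645}$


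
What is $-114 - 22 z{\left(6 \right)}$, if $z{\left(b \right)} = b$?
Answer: $-246$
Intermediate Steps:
$-114 - 22 z{\left(6 \right)} = -114 - 132 = -246$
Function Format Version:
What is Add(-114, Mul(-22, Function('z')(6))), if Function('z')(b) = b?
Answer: -246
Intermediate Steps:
Add(-114, Mul(-22, Function('z')(6))) = Add(-114, Mul(-22, 6)) = Add(-114, -132) = -246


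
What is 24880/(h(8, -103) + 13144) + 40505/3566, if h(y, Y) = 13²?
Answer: 627965145/47474158 ≈ 13.228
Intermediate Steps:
h(y, Y) = 169
24880/(h(8, -103) + 13144) + 40505/3566 = 24880/(169 + 13144) + 40505/3566 = 24880/13313 + 40505*(1/3566) = 24880*(1/13313) + 40505/3566 = 24880/13313 + 40505/3566 = 627965145/47474158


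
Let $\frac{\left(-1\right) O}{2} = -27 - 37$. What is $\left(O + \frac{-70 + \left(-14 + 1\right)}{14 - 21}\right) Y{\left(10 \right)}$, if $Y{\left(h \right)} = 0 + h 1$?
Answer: $\frac{9790}{7} \approx 1398.6$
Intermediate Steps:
$Y{\left(h \right)} = h$ ($Y{\left(h \right)} = 0 + h = h$)
$O = 128$ ($O = - 2 \left(-27 - 37\right) = \left(-2\right) \left(-64\right) = 128$)
$\left(O + \frac{-70 + \left(-14 + 1\right)}{14 - 21}\right) Y{\left(10 \right)} = \left(128 + \frac{-70 + \left(-14 + 1\right)}{14 - 21}\right) 10 = \left(128 + \frac{-70 - 13}{-7}\right) 10 = \left(128 - - \frac{83}{7}\right) 10 = \left(128 + \frac{83}{7}\right) 10 = \frac{979}{7} \cdot 10 = \frac{9790}{7}$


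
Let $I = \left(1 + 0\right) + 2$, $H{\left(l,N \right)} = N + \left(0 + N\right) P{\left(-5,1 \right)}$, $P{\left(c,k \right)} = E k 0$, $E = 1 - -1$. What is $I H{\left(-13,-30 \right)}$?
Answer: $-90$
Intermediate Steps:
$E = 2$ ($E = 1 + 1 = 2$)
$P{\left(c,k \right)} = 0$ ($P{\left(c,k \right)} = 2 k 0 = 0$)
$H{\left(l,N \right)} = N$ ($H{\left(l,N \right)} = N + \left(0 + N\right) 0 = N + N 0 = N + 0 = N$)
$I = 3$ ($I = 1 + 2 = 3$)
$I H{\left(-13,-30 \right)} = 3 \left(-30\right) = -90$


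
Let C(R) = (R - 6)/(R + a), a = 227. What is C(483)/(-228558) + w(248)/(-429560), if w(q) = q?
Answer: -337078273/580894632340 ≈ -0.00058027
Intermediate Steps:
C(R) = (-6 + R)/(227 + R) (C(R) = (R - 6)/(R + 227) = (-6 + R)/(227 + R))
C(483)/(-228558) + w(248)/(-429560) = ((-6 + 483)/(227 + 483))/(-228558) + 248/(-429560) = (477/710)*(-1/228558) + 248*(-1/429560) = ((1/710)*477)*(-1/228558) - 31/53695 = (477/710)*(-1/228558) - 31/53695 = -159/54092060 - 31/53695 = -337078273/580894632340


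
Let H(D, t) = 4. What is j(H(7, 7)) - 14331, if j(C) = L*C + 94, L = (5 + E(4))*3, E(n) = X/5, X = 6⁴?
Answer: -55333/5 ≈ -11067.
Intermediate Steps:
X = 1296
E(n) = 1296/5
L = 3963/5 (L = (5 + 1296/5)*3 = (1321/5)*3 = 3963/5 ≈ 792.60)
j(C) = 94 + 3963*C/5 (j(C) = 3963*C/5 + 94 = 94 + 3963*C/5)
j(H(7, 7)) - 14331 = (94 + (3963/5)*4) - 14331 = (94 + 15852/5) - 14331 = 16322/5 - 14331 = -55333/5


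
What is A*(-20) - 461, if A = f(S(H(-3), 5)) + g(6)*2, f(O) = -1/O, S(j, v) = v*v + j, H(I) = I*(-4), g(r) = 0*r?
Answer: -17037/37 ≈ -460.46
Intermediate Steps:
g(r) = 0
H(I) = -4*I
S(j, v) = j + v² (S(j, v) = v² + j = j + v²)
A = -1/37 (A = -1/(-4*(-3) + 5²) + 0*2 = -1/(12 + 25) + 0 = -1/37 + 0 = -1/37 ≈ -0.027027)
A*(-20) - 461 = -1/37*(-20) - 461 = 20/37 - 461 = -17037/37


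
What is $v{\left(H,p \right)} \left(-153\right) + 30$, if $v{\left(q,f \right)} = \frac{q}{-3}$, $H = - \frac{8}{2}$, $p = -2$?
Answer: $-174$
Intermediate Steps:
$H = -4$ ($H = \left(-8\right) \frac{1}{2} = -4$)
$v{\left(q,f \right)} = - \frac{q}{3}$ ($v{\left(q,f \right)} = q \left(- \frac{1}{3}\right) = - \frac{q}{3}$)
$v{\left(H,p \right)} \left(-153\right) + 30 = \left(- \frac{1}{3}\right) \left(-4\right) \left(-153\right) + 30 = \frac{4}{3} \left(-153\right) + 30 = -204 + 30 = -174$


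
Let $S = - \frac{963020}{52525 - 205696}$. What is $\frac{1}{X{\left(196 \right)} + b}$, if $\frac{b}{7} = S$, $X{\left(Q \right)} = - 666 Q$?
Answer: $- \frac{153171}{19987588516} \approx -7.6633 \cdot 10^{-6}$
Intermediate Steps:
$S = \frac{963020}{153171}$ ($S = - \frac{963020}{-153171} = \left(-963020\right) \left(- \frac{1}{153171}\right) = \frac{963020}{153171} \approx 6.2872$)
$b = \frac{6741140}{153171}$ ($b = 7 \cdot \frac{963020}{153171} = \frac{6741140}{153171} \approx 44.011$)
$\frac{1}{X{\left(196 \right)} + b} = \frac{1}{\left(-666\right) 196 + \frac{6741140}{153171}} = \frac{1}{-130536 + \frac{6741140}{153171}} = \frac{1}{- \frac{19987588516}{153171}} = - \frac{153171}{19987588516}$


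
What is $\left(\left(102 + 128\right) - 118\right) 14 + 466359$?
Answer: $467927$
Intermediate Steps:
$\left(\left(102 + 128\right) - 118\right) 14 + 466359 = \left(230 - 118\right) 14 + 466359 = 112 \cdot 14 + 466359 = 1568 + 466359 = 467927$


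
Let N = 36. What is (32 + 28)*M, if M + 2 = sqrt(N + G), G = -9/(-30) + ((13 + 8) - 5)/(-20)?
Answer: -120 + 30*sqrt(142) ≈ 237.49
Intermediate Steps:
G = -1/2 (G = -9*(-1/30) + (21 - 5)*(-1/20) = 3/10 + 16*(-1/20) = 3/10 - 4/5 = -1/2 ≈ -0.50000)
M = -2 + sqrt(142)/2 (M = -2 + sqrt(36 - 1/2) = -2 + sqrt(71/2) = -2 + sqrt(142)/2 ≈ 3.9582)
(32 + 28)*M = (32 + 28)*(-2 + sqrt(142)/2) = 60*(-2 + sqrt(142)/2) = -120 + 30*sqrt(142)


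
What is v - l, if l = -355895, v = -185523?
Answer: 170372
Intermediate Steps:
v - l = -185523 - 1*(-355895) = -185523 + 355895 = 170372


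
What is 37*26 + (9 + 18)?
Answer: 989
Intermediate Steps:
37*26 + (9 + 18) = 962 + 27 = 989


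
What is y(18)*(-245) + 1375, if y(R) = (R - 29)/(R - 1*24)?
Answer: 5555/6 ≈ 925.83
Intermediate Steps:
y(R) = (-29 + R)/(-24 + R) (y(R) = (-29 + R)/(R - 24) = (-29 + R)/(-24 + R))
y(18)*(-245) + 1375 = ((-29 + 18)/(-24 + 18))*(-245) + 1375 = (-11/(-6))*(-245) + 1375 = -⅙*(-11)*(-245) + 1375 = (11/6)*(-245) + 1375 = -2695/6 + 1375 = 5555/6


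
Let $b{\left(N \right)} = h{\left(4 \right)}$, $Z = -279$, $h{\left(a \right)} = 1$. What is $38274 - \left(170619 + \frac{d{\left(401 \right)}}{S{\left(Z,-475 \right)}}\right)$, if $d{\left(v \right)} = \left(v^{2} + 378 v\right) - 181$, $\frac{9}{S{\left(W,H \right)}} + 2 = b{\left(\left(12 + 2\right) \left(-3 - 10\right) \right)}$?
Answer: $- \frac{292969}{3} \approx -97656.0$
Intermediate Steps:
$b{\left(N \right)} = 1$
$S{\left(W,H \right)} = -9$ ($S{\left(W,H \right)} = \frac{9}{-2 + 1} = \frac{9}{-1} = 9 \left(-1\right) = -9$)
$d{\left(v \right)} = -181 + v^{2} + 378 v$
$38274 - \left(170619 + \frac{d{\left(401 \right)}}{S{\left(Z,-475 \right)}}\right) = 38274 - \left(170619 + \frac{-181 + 401^{2} + 378 \cdot 401}{-9}\right) = 38274 - \left(170619 + \left(-181 + 160801 + 151578\right) \left(- \frac{1}{9}\right)\right) = 38274 - \left(170619 + 312198 \left(- \frac{1}{9}\right)\right) = 38274 - \left(170619 - \frac{104066}{3}\right) = 38274 - \frac{407791}{3} = - \frac{292969}{3}$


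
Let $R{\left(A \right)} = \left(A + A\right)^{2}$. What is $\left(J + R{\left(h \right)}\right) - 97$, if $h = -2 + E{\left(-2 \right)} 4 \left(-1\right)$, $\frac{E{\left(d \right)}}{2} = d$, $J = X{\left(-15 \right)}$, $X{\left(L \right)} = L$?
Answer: $672$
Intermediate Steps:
$J = -15$
$E{\left(d \right)} = 2 d$
$h = 14$ ($h = -2 + 2 \left(-2\right) 4 \left(-1\right) = -2 + \left(-4\right) 4 \left(-1\right) = -2 - -16 = -2 + 16 = 14$)
$R{\left(A \right)} = 4 A^{2}$ ($R{\left(A \right)} = \left(2 A\right)^{2} = 4 A^{2}$)
$\left(J + R{\left(h \right)}\right) - 97 = \left(-15 + 4 \cdot 14^{2}\right) - 97 = \left(-15 + 4 \cdot 196\right) - 97 = \left(-15 + 784\right) - 97 = 769 - 97 = 672$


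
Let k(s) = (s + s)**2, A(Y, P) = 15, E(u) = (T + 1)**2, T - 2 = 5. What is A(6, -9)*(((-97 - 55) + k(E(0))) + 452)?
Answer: 250260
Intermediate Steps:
T = 7 (T = 2 + 5 = 7)
E(u) = 64 (E(u) = (7 + 1)**2 = 8**2 = 64)
k(s) = 4*s**2 (k(s) = (2*s)**2 = 4*s**2)
A(6, -9)*(((-97 - 55) + k(E(0))) + 452) = 15*(((-97 - 55) + 4*64**2) + 452) = 15*((-152 + 4*4096) + 452) = 15*((-152 + 16384) + 452) = 15*(16232 + 452) = 15*16684 = 250260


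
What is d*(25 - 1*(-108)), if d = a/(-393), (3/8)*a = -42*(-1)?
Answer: -14896/393 ≈ -37.903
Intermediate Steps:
a = 112 (a = 8*(-42*(-1))/3 = (8/3)*42 = 112)
d = -112/393 (d = 112/(-393) = 112*(-1/393) = -112/393 ≈ -0.28499)
d*(25 - 1*(-108)) = -112*(25 - 1*(-108))/393 = -112*(25 + 108)/393 = -112/393*133 = -14896/393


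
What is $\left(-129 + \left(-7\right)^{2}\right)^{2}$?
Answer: $6400$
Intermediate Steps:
$\left(-129 + \left(-7\right)^{2}\right)^{2} = \left(-129 + 49\right)^{2} = \left(-80\right)^{2} = 6400$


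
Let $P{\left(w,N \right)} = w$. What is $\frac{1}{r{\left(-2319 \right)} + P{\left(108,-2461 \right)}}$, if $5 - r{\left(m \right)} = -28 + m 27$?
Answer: $\frac{1}{62754} \approx 1.5935 \cdot 10^{-5}$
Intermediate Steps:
$r{\left(m \right)} = 33 - 27 m$ ($r{\left(m \right)} = 5 - \left(-28 + m 27\right) = 5 - \left(-28 + 27 m\right) = 33 - 27 m$)
$\frac{1}{r{\left(-2319 \right)} + P{\left(108,-2461 \right)}} = \frac{1}{\left(33 - -62613\right) + 108} = \frac{1}{\left(33 + 62613\right) + 108} = \frac{1}{62646 + 108} = \frac{1}{62754}$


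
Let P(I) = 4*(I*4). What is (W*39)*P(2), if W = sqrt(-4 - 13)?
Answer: 1248*I*sqrt(17) ≈ 5145.6*I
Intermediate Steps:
W = I*sqrt(17) (W = sqrt(-17) = I*sqrt(17) ≈ 4.1231*I)
P(I) = 16*I (P(I) = 4*(4*I) = 16*I)
(W*39)*P(2) = ((I*sqrt(17))*39)*(16*2) = (39*I*sqrt(17))*32 = 1248*I*sqrt(17)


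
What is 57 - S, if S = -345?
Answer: 402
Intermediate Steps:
57 - S = 57 - 1*(-345) = 57 + 345 = 402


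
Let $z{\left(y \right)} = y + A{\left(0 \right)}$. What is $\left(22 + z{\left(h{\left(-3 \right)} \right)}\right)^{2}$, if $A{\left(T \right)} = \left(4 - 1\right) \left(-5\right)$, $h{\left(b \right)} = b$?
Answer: $16$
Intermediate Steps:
$A{\left(T \right)} = -15$ ($A{\left(T \right)} = 3 \left(-5\right) = -15$)
$z{\left(y \right)} = -15 + y$ ($z{\left(y \right)} = y - 15 = -15 + y$)
$\left(22 + z{\left(h{\left(-3 \right)} \right)}\right)^{2} = \left(22 - 18\right)^{2} = 4^{2} = 16$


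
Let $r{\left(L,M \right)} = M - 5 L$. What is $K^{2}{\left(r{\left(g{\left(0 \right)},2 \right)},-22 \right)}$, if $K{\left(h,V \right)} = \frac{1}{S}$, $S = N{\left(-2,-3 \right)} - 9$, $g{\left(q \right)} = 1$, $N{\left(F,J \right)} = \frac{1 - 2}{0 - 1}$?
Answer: $\frac{1}{64} \approx 0.015625$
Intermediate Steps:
$N{\left(F,J \right)} = 1$ ($N{\left(F,J \right)} = - \frac{1}{-1} = \left(-1\right) \left(-1\right) = 1$)
$S = -8$ ($S = 1 - 9 = -8$)
$K{\left(h,V \right)} = - \frac{1}{8}$ ($K{\left(h,V \right)} = \frac{1}{-8} = - \frac{1}{8}$)
$K^{2}{\left(r{\left(g{\left(0 \right)},2 \right)},-22 \right)} = \left(- \frac{1}{8}\right)^{2} = \frac{1}{64}$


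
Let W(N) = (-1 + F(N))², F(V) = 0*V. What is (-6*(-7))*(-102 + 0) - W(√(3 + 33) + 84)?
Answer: -4285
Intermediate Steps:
F(V) = 0
W(N) = 1 (W(N) = (-1 + 0)² = (-1)² = 1)
(-6*(-7))*(-102 + 0) - W(√(3 + 33) + 84) = (-6*(-7))*(-102 + 0) - 1*1 = 42*(-102) - 1 = -4284 - 1 = -4285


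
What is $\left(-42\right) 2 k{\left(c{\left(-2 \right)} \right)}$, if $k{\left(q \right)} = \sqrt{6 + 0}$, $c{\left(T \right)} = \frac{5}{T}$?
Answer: $- 84 \sqrt{6} \approx -205.76$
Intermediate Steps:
$k{\left(q \right)} = \sqrt{6}$
$\left(-42\right) 2 k{\left(c{\left(-2 \right)} \right)} = \left(-42\right) 2 \sqrt{6} = - 84 \sqrt{6}$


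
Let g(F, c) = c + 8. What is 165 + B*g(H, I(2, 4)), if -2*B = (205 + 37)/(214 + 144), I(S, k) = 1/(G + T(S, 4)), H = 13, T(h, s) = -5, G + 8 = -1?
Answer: 813549/5012 ≈ 162.32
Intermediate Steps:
G = -9 (G = -8 - 1 = -9)
I(S, k) = -1/14 (I(S, k) = 1/(-9 - 5) = 1/(-14) = -1/14)
g(F, c) = 8 + c
B = -121/358 (B = -(205 + 37)/(2*(214 + 144)) = -121/358 ≈ -0.33799)
165 + B*g(H, I(2, 4)) = 165 - 121*(8 - 1/14)/358 = 165 - 121/358*111/14 = 165 - 13431/5012 = 813549/5012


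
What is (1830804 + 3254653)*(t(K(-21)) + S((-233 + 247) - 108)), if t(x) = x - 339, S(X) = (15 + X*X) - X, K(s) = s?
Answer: 43658648345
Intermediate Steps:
S(X) = 15 + X² - X (S(X) = (15 + X²) - X = 15 + X² - X)
t(x) = -339 + x
(1830804 + 3254653)*(t(K(-21)) + S((-233 + 247) - 108)) = (1830804 + 3254653)*((-339 - 21) + (15 + ((-233 + 247) - 108)² - ((-233 + 247) - 108))) = 5085457*(-360 + (15 + (14 - 108)² - (14 - 108))) = 5085457*(-360 + (15 + (-94)² - 1*(-94))) = 5085457*(-360 + (15 + 8836 + 94)) = 5085457*(-360 + 8945) = 5085457*8585 = 43658648345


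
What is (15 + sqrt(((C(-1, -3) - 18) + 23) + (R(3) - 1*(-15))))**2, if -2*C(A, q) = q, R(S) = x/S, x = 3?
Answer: 495/2 + 45*sqrt(10) ≈ 389.80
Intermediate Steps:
R(S) = 3/S
C(A, q) = -q/2
(15 + sqrt(((C(-1, -3) - 18) + 23) + (R(3) - 1*(-15))))**2 = (15 + sqrt(((-1/2*(-3) - 18) + 23) + (3/3 - 1*(-15))))**2 = (15 + sqrt(((3/2 - 18) + 23) + (3*(1/3) + 15)))**2 = (15 + sqrt((-33/2 + 23) + (1 + 15)))**2 = (15 + sqrt(13/2 + 16))**2 = (15 + sqrt(45/2))**2 = (15 + 3*sqrt(10)/2)**2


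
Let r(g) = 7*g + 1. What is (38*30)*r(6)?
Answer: 49020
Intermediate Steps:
r(g) = 1 + 7*g
(38*30)*r(6) = (38*30)*(1 + 7*6) = 1140*(1 + 42) = 1140*43 = 49020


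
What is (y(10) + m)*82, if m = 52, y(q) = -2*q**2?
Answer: -12136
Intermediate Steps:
(y(10) + m)*82 = (-2*10**2 + 52)*82 = (-2*100 + 52)*82 = (-200 + 52)*82 = -148*82 = -12136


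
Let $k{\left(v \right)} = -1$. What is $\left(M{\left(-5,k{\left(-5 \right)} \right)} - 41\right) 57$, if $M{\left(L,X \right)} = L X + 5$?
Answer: $-1767$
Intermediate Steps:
$M{\left(L,X \right)} = 5 + L X$
$\left(M{\left(-5,k{\left(-5 \right)} \right)} - 41\right) 57 = \left(\left(5 - -5\right) - 41\right) 57 = \left(\left(5 + 5\right) - 41\right) 57 = \left(10 - 41\right) 57 = \left(-31\right) 57 = -1767$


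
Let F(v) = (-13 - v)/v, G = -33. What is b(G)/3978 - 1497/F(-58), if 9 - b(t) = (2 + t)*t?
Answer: 163983/85 ≈ 1929.2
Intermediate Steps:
F(v) = (-13 - v)/v
b(t) = 9 - t*(2 + t) (b(t) = 9 - (2 + t)*t = 9 - t*(2 + t))
b(G)/3978 - 1497/F(-58) = (9 - 1*(-33)² - 2*(-33))/3978 - 1497*(-58/(-13 - 1*(-58))) = (9 - 1*1089 + 66)*(1/3978) - 1497*(-58/(-13 + 58)) = (9 - 1089 + 66)*(1/3978) - 1497/((-1/58*45)) = -1014*1/3978 - 1497/(-45/58) = -13/51 - 1497*(-58/45) = -13/51 + 28942/15 = 163983/85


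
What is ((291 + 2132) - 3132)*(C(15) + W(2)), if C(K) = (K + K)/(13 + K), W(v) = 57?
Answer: -576417/14 ≈ -41173.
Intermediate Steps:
C(K) = 2*K/(13 + K) (C(K) = (2*K)/(13 + K) = 2*K/(13 + K))
((291 + 2132) - 3132)*(C(15) + W(2)) = ((291 + 2132) - 3132)*(2*15/(13 + 15) + 57) = (2423 - 3132)*(2*15/28 + 57) = -709*(2*15*(1/28) + 57) = -709*(15/14 + 57) = -709*813/14 = -576417/14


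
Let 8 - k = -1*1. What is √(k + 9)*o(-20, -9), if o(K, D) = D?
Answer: -27*√2 ≈ -38.184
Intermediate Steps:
k = 9 (k = 8 - (-1) = 8 - 1*(-1) = 8 + 1 = 9)
√(k + 9)*o(-20, -9) = √(9 + 9)*(-9) = √18*(-9) = (3*√2)*(-9) = -27*√2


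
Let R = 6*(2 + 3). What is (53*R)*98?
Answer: 155820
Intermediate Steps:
R = 30 (R = 6*5 = 30)
(53*R)*98 = (53*30)*98 = 1590*98 = 155820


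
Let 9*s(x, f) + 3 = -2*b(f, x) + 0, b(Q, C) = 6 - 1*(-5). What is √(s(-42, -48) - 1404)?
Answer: I*√12661/3 ≈ 37.507*I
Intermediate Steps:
b(Q, C) = 11 (b(Q, C) = 6 + 5 = 11)
s(x, f) = -25/9 (s(x, f) = -⅓ + (-2*11 + 0)/9 = -⅓ + (-22 + 0)/9 = -⅓ + (⅑)*(-22) = -⅓ - 22/9 = -25/9)
√(s(-42, -48) - 1404) = √(-25/9 - 1404) = √(-12661/9) = I*√12661/3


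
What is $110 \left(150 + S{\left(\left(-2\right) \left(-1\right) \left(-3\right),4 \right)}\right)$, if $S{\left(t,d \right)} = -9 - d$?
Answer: $15070$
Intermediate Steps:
$110 \left(150 + S{\left(\left(-2\right) \left(-1\right) \left(-3\right),4 \right)}\right) = 110 \left(150 - 13\right) = 110 \cdot 137 = 15070$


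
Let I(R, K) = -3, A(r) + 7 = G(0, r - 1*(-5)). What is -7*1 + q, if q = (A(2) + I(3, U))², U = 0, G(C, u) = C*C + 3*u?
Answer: 114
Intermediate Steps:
G(C, u) = C² + 3*u
A(r) = 8 + 3*r (A(r) = -7 + (0² + 3*(r - 1*(-5))) = -7 + (0 + 3*(r + 5)) = -7 + (0 + 3*(5 + r)) = -7 + (0 + (15 + 3*r)) = -7 + (15 + 3*r) = 8 + 3*r)
q = 121 (q = ((8 + 3*2) - 3)² = ((8 + 6) - 3)² = (14 - 3)² = 11² = 121)
-7*1 + q = -7*1 + 121 = -7 + 121 = 114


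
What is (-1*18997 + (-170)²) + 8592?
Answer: 18495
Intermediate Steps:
(-1*18997 + (-170)²) + 8592 = (-18997 + 28900) + 8592 = 9903 + 8592 = 18495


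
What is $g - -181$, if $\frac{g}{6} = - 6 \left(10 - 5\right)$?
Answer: $1$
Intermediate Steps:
$g = -180$ ($g = 6 \left(- 6 \left(10 - 5\right)\right) = 6 \left(\left(-6\right) 5\right) = 6 \left(-30\right) = -180$)
$g - -181 = -180 - -181 = -180 + 181 = 1$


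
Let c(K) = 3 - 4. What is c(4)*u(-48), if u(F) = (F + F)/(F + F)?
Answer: -1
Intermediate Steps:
c(K) = -1
u(F) = 1 (u(F) = (2*F)/((2*F)) = (2*F)*(1/(2*F)) = 1)
c(4)*u(-48) = -1*1 = -1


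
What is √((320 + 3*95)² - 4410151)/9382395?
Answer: I*√4044126/9382395 ≈ 0.00021434*I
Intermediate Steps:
√((320 + 3*95)² - 4410151)/9382395 = √((320 + 285)² - 4410151)*(1/9382395) = √(605² - 4410151)*(1/9382395) = √(366025 - 4410151)*(1/9382395) = √(-4044126)*(1/9382395) = (I*√4044126)*(1/9382395) = I*√4044126/9382395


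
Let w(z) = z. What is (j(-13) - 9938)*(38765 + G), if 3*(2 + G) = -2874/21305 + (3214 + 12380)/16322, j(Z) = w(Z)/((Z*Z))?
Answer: -174149031589066908/452062273 ≈ -3.8523e+8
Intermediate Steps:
j(Z) = 1/Z (j(Z) = Z/((Z*Z)) = Z/(Z²) = Z/Z² = 1/Z)
G = -300186753/173870105 (G = -2 + (-2874/21305 + (3214 + 12380)/16322)/3 = -2 + (-2874*1/21305 + 15594*(1/16322))/3 = -2 + (-2874/21305 + 7797/8161)/3 = -2 + (⅓)*(142660371/173870105) = -2 + 47553457/173870105 = -300186753/173870105 ≈ -1.7265)
(j(-13) - 9938)*(38765 + G) = (1/(-13) - 9938)*(38765 - 300186753/173870105) = (-1/13 - 9938)*(6739774433572/173870105) = -129195/13*6739774433572/173870105 = -174149031589066908/452062273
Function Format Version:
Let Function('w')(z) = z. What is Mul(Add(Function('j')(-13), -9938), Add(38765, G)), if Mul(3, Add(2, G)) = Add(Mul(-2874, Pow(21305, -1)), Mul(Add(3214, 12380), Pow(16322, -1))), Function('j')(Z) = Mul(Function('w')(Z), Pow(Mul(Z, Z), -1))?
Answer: Rational(-174149031589066908, 452062273) ≈ -3.8523e+8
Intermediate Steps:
Function('j')(Z) = Pow(Z, -1) (Function('j')(Z) = Mul(Z, Pow(Mul(Z, Z), -1)) = Mul(Z, Pow(Pow(Z, 2), -1)) = Mul(Z, Pow(Z, -2)) = Pow(Z, -1))
G = Rational(-300186753, 173870105) (G = Add(-2, Mul(Rational(1, 3), Add(Mul(-2874, Pow(21305, -1)), Mul(Add(3214, 12380), Pow(16322, -1))))) = Add(-2, Mul(Rational(1, 3), Add(Mul(-2874, Rational(1, 21305)), Mul(15594, Rational(1, 16322))))) = Add(-2, Mul(Rational(1, 3), Add(Rational(-2874, 21305), Rational(7797, 8161)))) = Add(-2, Mul(Rational(1, 3), Rational(142660371, 173870105))) = Add(-2, Rational(47553457, 173870105)) = Rational(-300186753, 173870105) ≈ -1.7265)
Mul(Add(Function('j')(-13), -9938), Add(38765, G)) = Mul(Add(Pow(-13, -1), -9938), Add(38765, Rational(-300186753, 173870105))) = Mul(Add(Rational(-1, 13), -9938), Rational(6739774433572, 173870105)) = Mul(Rational(-129195, 13), Rational(6739774433572, 173870105)) = Rational(-174149031589066908, 452062273)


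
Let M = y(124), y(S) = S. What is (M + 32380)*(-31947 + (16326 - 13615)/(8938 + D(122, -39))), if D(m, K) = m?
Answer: -2351965947734/2265 ≈ -1.0384e+9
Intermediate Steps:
M = 124
(M + 32380)*(-31947 + (16326 - 13615)/(8938 + D(122, -39))) = (124 + 32380)*(-31947 + (16326 - 13615)/(8938 + 122)) = 32504*(-31947 + 2711/9060) = 32504*(-289437109/9060) = -2351965947734/2265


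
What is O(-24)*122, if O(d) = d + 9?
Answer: -1830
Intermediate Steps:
O(d) = 9 + d
O(-24)*122 = (9 - 24)*122 = -15*122 = -1830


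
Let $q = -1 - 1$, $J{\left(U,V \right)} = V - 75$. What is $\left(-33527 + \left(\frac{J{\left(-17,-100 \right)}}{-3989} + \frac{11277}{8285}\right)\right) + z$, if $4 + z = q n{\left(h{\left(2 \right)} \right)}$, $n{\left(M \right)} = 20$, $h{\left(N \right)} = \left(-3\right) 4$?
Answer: $- \frac{1109437013087}{33048865} \approx -33570.0$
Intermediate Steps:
$h{\left(N \right)} = -12$
$J{\left(U,V \right)} = -75 + V$
$q = -2$
$z = -44$ ($z = -4 - 40 = -44$)
$\left(-33527 + \left(\frac{J{\left(-17,-100 \right)}}{-3989} + \frac{11277}{8285}\right)\right) + z = \left(-33527 + \left(\frac{-75 - 100}{-3989} + \frac{11277}{8285}\right)\right) - 44 = \left(-33527 + \left(\left(-175\right) \left(- \frac{1}{3989}\right) + 11277 \cdot \frac{1}{8285}\right)\right) - 44 = \left(-33527 + \left(\frac{175}{3989} + \frac{11277}{8285}\right)\right) - 44 = \left(-33527 + \frac{46433828}{33048865}\right) - 44 = - \frac{1107982863027}{33048865} - 44 = - \frac{1109437013087}{33048865}$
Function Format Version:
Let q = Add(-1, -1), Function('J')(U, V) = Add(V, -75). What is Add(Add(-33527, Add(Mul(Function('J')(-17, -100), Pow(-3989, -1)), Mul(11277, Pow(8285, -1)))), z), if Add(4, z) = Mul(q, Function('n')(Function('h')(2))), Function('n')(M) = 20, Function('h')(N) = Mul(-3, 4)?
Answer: Rational(-1109437013087, 33048865) ≈ -33570.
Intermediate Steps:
Function('h')(N) = -12
Function('J')(U, V) = Add(-75, V)
q = -2
z = -44 (z = Add(-4, Mul(-2, 20)) = Add(-4, -40) = -44)
Add(Add(-33527, Add(Mul(Function('J')(-17, -100), Pow(-3989, -1)), Mul(11277, Pow(8285, -1)))), z) = Add(Add(-33527, Add(Mul(Add(-75, -100), Pow(-3989, -1)), Mul(11277, Pow(8285, -1)))), -44) = Add(Add(-33527, Add(Mul(-175, Rational(-1, 3989)), Mul(11277, Rational(1, 8285)))), -44) = Add(Add(-33527, Add(Rational(175, 3989), Rational(11277, 8285))), -44) = Add(Add(-33527, Rational(46433828, 33048865)), -44) = Add(Rational(-1107982863027, 33048865), -44) = Rational(-1109437013087, 33048865)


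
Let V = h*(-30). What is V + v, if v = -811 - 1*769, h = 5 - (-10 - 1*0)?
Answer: -2030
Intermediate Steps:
h = 15 (h = 5 - (-10 + 0) = 5 - 1*(-10) = 5 + 10 = 15)
v = -1580 (v = -811 - 769 = -1580)
V = -450 (V = 15*(-30) = -450)
V + v = -450 - 1580 = -2030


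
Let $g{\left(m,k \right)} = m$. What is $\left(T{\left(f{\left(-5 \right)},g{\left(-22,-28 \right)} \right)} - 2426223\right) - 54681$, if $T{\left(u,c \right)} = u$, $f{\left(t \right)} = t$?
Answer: $-2480909$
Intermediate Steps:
$\left(T{\left(f{\left(-5 \right)},g{\left(-22,-28 \right)} \right)} - 2426223\right) - 54681 = \left(-5 - 2426223\right) - 54681 = -2426228 - 54681 = -2480909$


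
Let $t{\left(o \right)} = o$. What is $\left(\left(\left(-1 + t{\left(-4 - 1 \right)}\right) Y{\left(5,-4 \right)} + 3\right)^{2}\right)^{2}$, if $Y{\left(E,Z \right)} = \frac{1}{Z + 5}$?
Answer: $81$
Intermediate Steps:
$Y{\left(E,Z \right)} = \frac{1}{5 + Z}$
$\left(\left(\left(-1 + t{\left(-4 - 1 \right)}\right) Y{\left(5,-4 \right)} + 3\right)^{2}\right)^{2} = \left(\left(\frac{-1 - 5}{5 - 4} + 3\right)^{2}\right)^{2} = \left(\left(\frac{-1 - 5}{1} + 3\right)^{2}\right)^{2} = \left(\left(\left(-1 - 5\right) 1 + 3\right)^{2}\right)^{2} = \left(\left(\left(-6\right) 1 + 3\right)^{2}\right)^{2} = \left(\left(-6 + 3\right)^{2}\right)^{2} = \left(\left(-3\right)^{2}\right)^{2} = 9^{2} = 81$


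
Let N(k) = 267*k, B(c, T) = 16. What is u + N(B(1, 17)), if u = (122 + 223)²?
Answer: 123297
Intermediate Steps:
u = 119025 (u = 345² = 119025)
u + N(B(1, 17)) = 119025 + 267*16 = 119025 + 4272 = 123297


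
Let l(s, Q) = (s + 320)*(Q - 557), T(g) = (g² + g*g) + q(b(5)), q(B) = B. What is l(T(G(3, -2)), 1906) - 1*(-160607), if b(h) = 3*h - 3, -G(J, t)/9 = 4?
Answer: 4105083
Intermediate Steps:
G(J, t) = -36 (G(J, t) = -9*4 = -36)
b(h) = -3 + 3*h
T(g) = 12 + 2*g² (T(g) = (g² + g*g) + (-3 + 3*5) = (g² + g²) + (-3 + 15) = 2*g² + 12 = 12 + 2*g²)
l(s, Q) = (-557 + Q)*(320 + s) (l(s, Q) = (320 + s)*(-557 + Q) = (-557 + Q)*(320 + s))
l(T(G(3, -2)), 1906) - 1*(-160607) = (-178240 - 557*(12 + 2*(-36)²) + 320*1906 + 1906*(12 + 2*(-36)²)) - 1*(-160607) = (-178240 - 557*(12 + 2*1296) + 609920 + 1906*(12 + 2*1296)) + 160607 = (-178240 - 557*(12 + 2592) + 609920 + 1906*(12 + 2592)) + 160607 = (-178240 - 557*2604 + 609920 + 1906*2604) + 160607 = (-178240 - 1450428 + 609920 + 4963224) + 160607 = 3944476 + 160607 = 4105083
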